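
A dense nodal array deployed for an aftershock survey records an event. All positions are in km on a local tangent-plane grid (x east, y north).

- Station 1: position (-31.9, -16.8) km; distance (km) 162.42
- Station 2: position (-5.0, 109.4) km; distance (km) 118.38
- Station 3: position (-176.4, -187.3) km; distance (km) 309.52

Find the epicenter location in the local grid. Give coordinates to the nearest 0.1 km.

-123.1 km east, 117.6 km north

Circle about each station: (x + 31.9)² + (y + 16.8)² = 162.42²; (x + 5.0)² + (y − 109.4)² = 118.38²; (x + 176.4)² + (y + 187.3)² = 309.52².
Subtracting the Station 1 equation from the Station 2 and Station 3 equations removes the quadratic terms:
53.8 x + 252.4 y = 23059.94
-289.0 x − 341.0 y = -4523.97
Solving the 2×2 system: x ≈ -123.1, y ≈ 117.6 km.
Check against Station 1 (with the unrounded x, y): √((x + 31.9)²+(y + 16.8)²) = 162.43 ≈ 162.42 km. ✓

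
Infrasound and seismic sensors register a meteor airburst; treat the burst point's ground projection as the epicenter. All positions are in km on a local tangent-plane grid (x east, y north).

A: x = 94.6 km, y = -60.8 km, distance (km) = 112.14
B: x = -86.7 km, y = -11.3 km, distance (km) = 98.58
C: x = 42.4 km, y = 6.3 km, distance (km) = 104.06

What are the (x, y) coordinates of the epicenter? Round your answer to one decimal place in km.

x ≈ -15.9 km, y ≈ -79.9 km

Circle about each station: (x − 94.6)² + (y + 60.8)² = 112.14²; (x + 86.7)² + (y + 11.3)² = 98.58²; (x − 42.4)² + (y − 6.3)² = 104.06².
Subtracting pairs of circle equations eliminates x²+y² and gives linear equations (the radical axes):
-362.6 x + 99.0 y = -2143.86
-104.4 x + 134.2 y = -9061.45
Solving the 2×2 system: x ≈ -15.9, y ≈ -79.9 km.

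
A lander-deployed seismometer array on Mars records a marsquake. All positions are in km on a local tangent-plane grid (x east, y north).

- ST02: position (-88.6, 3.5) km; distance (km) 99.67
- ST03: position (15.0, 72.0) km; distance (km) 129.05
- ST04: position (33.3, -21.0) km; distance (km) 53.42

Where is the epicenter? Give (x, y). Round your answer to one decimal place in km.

Circle about each station: (x + 88.6)² + (y − 3.5)² = 99.67²; (x − 15.0)² + (y − 72.0)² = 129.05²; (x − 33.3)² + (y + 21.0)² = 53.42².
Subtracting pairs of circle equations eliminates x²+y² and gives linear equations (the radical axes):
207.2 x + 137.0 y = -9173.00
243.8 x − 49.0 y = 768.09
Solving the 2×2 system: x ≈ -7.9, y ≈ -55.0 km.
Check against ST02 (with the unrounded x, y): √((x + 88.6)²+(y − 3.5)²) = 99.67 ≈ 99.67 km. ✓

-7.9 km east, -55.0 km north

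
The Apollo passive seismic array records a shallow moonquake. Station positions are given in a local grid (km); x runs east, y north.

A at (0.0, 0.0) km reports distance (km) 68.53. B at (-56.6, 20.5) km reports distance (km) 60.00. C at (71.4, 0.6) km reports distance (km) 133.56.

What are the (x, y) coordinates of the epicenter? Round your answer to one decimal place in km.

Circle about each station: x² + y² = 68.53²; (x + 56.6)² + (y − 20.5)² = 60.00²; (x − 71.4)² + (y − 0.6)² = 133.56².
Subtracting the A equation from the B and C equations removes the quadratic terms:
-113.2 x + 41.0 y = 4720.17
142.8 x + 1.2 y = -8043.59
Solving the 2×2 system: x ≈ -56.0, y ≈ -39.5 km.

-56.0 km east, -39.5 km north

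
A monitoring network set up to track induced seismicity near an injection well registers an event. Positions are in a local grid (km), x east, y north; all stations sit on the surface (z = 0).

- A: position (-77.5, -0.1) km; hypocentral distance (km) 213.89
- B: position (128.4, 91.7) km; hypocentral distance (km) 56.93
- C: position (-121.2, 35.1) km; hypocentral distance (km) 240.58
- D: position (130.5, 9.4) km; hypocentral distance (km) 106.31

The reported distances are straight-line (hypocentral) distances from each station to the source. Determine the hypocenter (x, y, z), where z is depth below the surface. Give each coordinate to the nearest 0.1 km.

x ≈ 105.0 km, y ≈ 98.9 km, depth ≈ 51.4 km

Each station gives a sphere (x−x_i)² + (y−y_i)² + z² = d_i² (stations at z=0).
Subtracting the A sphere from B and C: z² cancels, leaving linear equations in x and y:
411.8 x + 183.6 y = 61397.10
-87.4 x + 70.4 y = -2214.61
Solving: x ≈ 105.001, y ≈ 98.899 km (keep extra digits for the depth step; rounded: 105.0, 98.9).
Then from the A sphere: z² = 213.89² − (x + 77.5)² − (y + 0.1)² with x = 105.001, y = 98.899, so z ≈ 51.396 ≈ 51.4 km.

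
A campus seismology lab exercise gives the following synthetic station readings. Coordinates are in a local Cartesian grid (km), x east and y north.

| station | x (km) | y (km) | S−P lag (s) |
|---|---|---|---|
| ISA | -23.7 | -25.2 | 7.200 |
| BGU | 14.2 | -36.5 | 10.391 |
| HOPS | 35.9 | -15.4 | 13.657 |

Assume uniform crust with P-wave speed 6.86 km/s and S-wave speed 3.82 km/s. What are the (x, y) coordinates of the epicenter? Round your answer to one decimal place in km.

Distance from S−P lag: d = Δt · v_P v_S / (v_P − v_S) = Δt · (6.86·3.82)/(6.86−3.82) ≈ 8.6201·Δt.
So d_ISA = 62.06, d_BGU = 89.57, d_HOPS = 117.73 km.
Circle about each station: (x + 23.7)² + (y + 25.2)² = 62.06²; (x − 14.2)² + (y + 36.5)² = 89.57²; (x − 35.9)² + (y + 15.4)² = 117.73².
Subtracting pairs of circle equations eliminates x²+y² and gives linear equations (the radical axes):
75.8 x − 22.6 y = -3834.18
119.2 x + 19.6 y = -9679.67
Solving the 2×2 system: x ≈ -70.3, y ≈ -66.2 km.

-70.3 km east, -66.2 km north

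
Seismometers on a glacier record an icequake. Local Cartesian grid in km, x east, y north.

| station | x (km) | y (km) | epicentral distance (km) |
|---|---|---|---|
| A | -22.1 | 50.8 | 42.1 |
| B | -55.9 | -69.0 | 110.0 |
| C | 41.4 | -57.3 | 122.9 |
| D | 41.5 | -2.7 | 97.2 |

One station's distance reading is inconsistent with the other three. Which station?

B

Solve using three stations at a time. Using A, C, D (subtract circle equations pairwise → linear system) gives (x, y) ≈ (-52.4, 22.0).
Distances from that point to each station vs reported:
  A: calculated 41.8 vs reported 42.1 → residual 0.3 km
  B: calculated 91.0 vs reported 110.0 → residual 19.0 km
  C: calculated 122.8 vs reported 122.9 → residual 0.1 km
  D: calculated 97.1 vs reported 97.2 → residual 0.1 km
A, C, D are mutually consistent (residuals ≈ 0); B is off by 19.0 km.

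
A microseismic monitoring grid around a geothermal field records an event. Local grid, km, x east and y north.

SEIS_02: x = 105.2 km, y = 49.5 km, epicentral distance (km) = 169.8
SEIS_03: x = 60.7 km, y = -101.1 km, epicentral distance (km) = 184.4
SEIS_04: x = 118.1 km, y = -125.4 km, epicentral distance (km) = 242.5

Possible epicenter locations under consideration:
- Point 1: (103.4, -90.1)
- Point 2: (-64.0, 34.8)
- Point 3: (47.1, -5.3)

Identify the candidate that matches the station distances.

For each candidate, compare |candidate − station| to the reported distance:
Point 1: residuals SEIS_02 30.2, SEIS_03 140.3, SEIS_04 204.3 → max 204.3 km
Point 2: residuals SEIS_02 0.0, SEIS_03 0.0, SEIS_04 0.0 → max 0.0 km
Point 3: residuals SEIS_02 89.9, SEIS_03 87.6, SEIS_04 103.0 → max 103.0 km
Only Point 2 has all residuals ≈ 0.

Point 2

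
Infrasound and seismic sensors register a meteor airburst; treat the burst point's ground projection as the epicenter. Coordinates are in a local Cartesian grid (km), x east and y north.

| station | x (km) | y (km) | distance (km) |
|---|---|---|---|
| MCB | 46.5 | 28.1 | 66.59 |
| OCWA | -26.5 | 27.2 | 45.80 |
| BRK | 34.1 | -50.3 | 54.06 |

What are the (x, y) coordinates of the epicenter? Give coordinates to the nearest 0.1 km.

(-5.5, -13.5)

Circle about each station: (x − 46.5)² + (y − 28.1)² = 66.59²; (x + 26.5)² + (y − 27.2)² = 45.80²; (x − 34.1)² + (y + 50.3)² = 54.06².
Subtracting pairs of circle equations eliminates x²+y² and gives linear equations (the radical axes):
-146.0 x − 1.8 y = 826.82
-24.8 x − 156.8 y = 2252.78
Solving the 2×2 system: x ≈ -5.5, y ≈ -13.5 km.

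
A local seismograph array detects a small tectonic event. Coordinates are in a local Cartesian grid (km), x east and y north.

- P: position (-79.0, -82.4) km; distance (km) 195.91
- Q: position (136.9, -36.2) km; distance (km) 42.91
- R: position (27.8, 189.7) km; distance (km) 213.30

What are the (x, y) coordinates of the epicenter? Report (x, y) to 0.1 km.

(103.0, -9.9)

Circle about each station: (x + 79.0)² + (y + 82.4)² = 195.91²; (x − 136.9)² + (y + 36.2)² = 42.91²; (x − 27.8)² + (y − 189.7)² = 213.30².
Subtracting the P equation from the Q and R equations removes the quadratic terms:
431.8 x + 92.4 y = 43560.75
213.6 x + 544.2 y = 16612.01
Solving the 2×2 system: x ≈ 103.0, y ≈ -9.9 km.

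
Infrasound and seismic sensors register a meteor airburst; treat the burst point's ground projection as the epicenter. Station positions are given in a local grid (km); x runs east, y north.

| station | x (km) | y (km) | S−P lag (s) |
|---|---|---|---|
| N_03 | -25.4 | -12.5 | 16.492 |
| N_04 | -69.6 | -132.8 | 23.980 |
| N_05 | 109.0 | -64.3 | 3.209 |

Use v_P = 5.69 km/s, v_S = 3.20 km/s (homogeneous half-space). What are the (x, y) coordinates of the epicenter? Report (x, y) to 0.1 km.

Distance from S−P lag: d = Δt · v_P v_S / (v_P − v_S) = Δt · (5.69·3.20)/(5.69−3.20) ≈ 7.3124·Δt.
So d_N_03 = 120.60, d_N_04 = 175.35, d_N_05 = 23.47 km.
Circle about each station: (x + 25.4)² + (y + 12.5)² = 120.60²; (x + 69.6)² + (y + 132.8)² = 175.35²; (x − 109.0)² + (y + 64.3)² = 23.47².
Subtracting pairs of circle equations eliminates x²+y² and gives linear equations (the radical axes):
-88.4 x − 240.6 y = 5475.33
268.8 x − 103.6 y = 29207.60
Solving the 2×2 system: x ≈ 87.5, y ≈ -54.9 km.
Check against N_03 (with the unrounded x, y): √((x + 25.4)²+(y + 12.5)²) = 120.60 ≈ 120.60 km. ✓

(87.5, -54.9)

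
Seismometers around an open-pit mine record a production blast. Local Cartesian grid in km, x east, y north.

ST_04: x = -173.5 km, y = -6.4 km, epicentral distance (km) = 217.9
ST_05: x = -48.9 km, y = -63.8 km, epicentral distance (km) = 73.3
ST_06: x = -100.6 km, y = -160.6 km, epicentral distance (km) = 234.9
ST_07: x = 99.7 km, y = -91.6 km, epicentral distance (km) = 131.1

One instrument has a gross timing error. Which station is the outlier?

Solve using three stations at a time. Using ST_04, ST_06, ST_07 (subtract circle equations pairwise → linear system) gives (x, y) ≈ (42.0, 26.1).
Distances from that point to each station vs reported:
  ST_04: calculated 217.9 vs reported 217.9 → residual 0.0 km
  ST_05: calculated 127.8 vs reported 73.3 → residual 54.5 km
  ST_06: calculated 234.9 vs reported 234.9 → residual 0.0 km
  ST_07: calculated 131.1 vs reported 131.1 → residual 0.0 km
ST_04, ST_06, ST_07 are mutually consistent (residuals ≈ 0); ST_05 is off by 54.5 km.

ST_05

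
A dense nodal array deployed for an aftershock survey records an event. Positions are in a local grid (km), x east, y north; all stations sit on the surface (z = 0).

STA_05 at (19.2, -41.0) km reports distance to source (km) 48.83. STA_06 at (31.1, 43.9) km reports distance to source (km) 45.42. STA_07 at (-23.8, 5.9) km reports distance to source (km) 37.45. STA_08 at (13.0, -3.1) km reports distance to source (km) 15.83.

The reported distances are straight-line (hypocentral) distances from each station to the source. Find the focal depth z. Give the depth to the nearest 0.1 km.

13.3 km

Each station gives a sphere (x−x_i)² + (y−y_i)² + z² = d_i² (stations at z=0).
Subtracting the STA_05 sphere from STA_06 and STA_07: z² cancels, leaving linear equations in x and y:
23.8 x + 169.8 y = 1166.17
-86.0 x + 93.8 y = -466.52
Solving: x ≈ 11.203, y ≈ 5.298 km (keep extra digits for the depth step; rounded: 11.2, 5.3).
Then from the STA_05 sphere: z² = 48.83² − (x − 19.2)² − (y + 41.0)² with x = 11.203, y = 5.298, so z ≈ 13.301 ≈ 13.3 km.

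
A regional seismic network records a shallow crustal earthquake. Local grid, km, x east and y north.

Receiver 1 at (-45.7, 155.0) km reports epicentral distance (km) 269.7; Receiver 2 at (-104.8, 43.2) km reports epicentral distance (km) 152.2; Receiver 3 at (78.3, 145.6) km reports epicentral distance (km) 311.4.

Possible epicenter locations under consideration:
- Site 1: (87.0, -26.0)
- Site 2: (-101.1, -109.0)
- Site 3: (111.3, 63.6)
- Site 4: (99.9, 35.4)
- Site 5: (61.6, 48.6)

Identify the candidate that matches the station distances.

For each candidate, compare |candidate − station| to the reported distance:
Site 1: residuals Receiver 1 45.3, Receiver 2 51.7, Receiver 3 139.6 → max 139.6 km
Site 2: residuals Receiver 1 0.1, Receiver 2 0.0, Receiver 3 0.1 → max 0.1 km
Site 3: residuals Receiver 1 88.0, Receiver 2 64.9, Receiver 3 223.0 → max 223.0 km
Site 4: residuals Receiver 1 81.3, Receiver 2 52.6, Receiver 3 199.1 → max 199.1 km
Site 5: residuals Receiver 1 118.6, Receiver 2 14.3, Receiver 3 213.0 → max 213.0 km
Only Site 2 has all residuals ≈ 0.

Site 2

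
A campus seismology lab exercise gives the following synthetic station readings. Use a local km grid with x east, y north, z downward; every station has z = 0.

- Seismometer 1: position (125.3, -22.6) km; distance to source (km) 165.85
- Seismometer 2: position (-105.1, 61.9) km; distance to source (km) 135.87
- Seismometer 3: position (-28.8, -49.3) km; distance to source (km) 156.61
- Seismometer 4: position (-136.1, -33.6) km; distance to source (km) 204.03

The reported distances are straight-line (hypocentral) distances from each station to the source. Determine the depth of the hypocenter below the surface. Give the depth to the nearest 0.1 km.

z ≈ 53.0 km

Each station gives a sphere (x−x_i)² + (y−y_i)² + z² = d_i² (stations at z=0).
Subtracting the Seismometer 1 sphere from Seismometer 2 and Seismometer 3: z² cancels, leaving linear equations in x and y:
-460.8 x + 169.0 y = 7712.34
-308.2 x − 53.4 y = -9971.39
Solving: x ≈ 16.603, y ≈ 90.905 km (keep extra digits for the depth step; rounded: 16.6, 90.9).
Then from the Seismometer 1 sphere: z² = 165.85² − (x − 125.3)² − (y + 22.6)² with x = 16.603, y = 90.905, so z ≈ 52.989 ≈ 53.0 km.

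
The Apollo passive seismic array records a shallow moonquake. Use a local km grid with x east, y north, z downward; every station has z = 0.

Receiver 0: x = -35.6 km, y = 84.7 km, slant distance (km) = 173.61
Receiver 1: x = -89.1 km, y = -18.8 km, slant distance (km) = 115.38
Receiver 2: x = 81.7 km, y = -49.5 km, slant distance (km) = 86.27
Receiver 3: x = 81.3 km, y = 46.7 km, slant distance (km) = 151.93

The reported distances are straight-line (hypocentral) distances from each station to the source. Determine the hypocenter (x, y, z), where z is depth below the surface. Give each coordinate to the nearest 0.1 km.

Each station gives a sphere (x−x_i)² + (y−y_i)² + z² = d_i² (stations at z=0).
Subtracting the Receiver 0 sphere from Receiver 1 and Receiver 2: z² cancels, leaving linear equations in x and y:
-107.0 x − 207.0 y = 16678.69
234.6 x − 268.4 y = 23381.61
Solving: x ≈ 4.703, y ≈ -83.004 km (keep extra digits for the depth step; rounded: 4.7, -83.0).
Then from the Receiver 0 sphere: z² = 173.61² − (x + 35.6)² − (y − 84.7)² with x = 4.703, y = -83.004, so z ≈ 19.786 ≈ 19.8 km.

x ≈ 4.7 km, y ≈ -83.0 km, depth ≈ 19.8 km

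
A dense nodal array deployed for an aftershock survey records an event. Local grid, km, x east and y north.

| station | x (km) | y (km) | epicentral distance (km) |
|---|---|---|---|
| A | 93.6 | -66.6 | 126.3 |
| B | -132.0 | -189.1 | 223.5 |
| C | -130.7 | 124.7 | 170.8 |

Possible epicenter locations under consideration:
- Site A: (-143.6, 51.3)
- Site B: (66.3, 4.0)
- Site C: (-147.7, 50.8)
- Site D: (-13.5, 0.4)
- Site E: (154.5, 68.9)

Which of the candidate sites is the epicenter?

For each candidate, compare |candidate − station| to the reported distance:
Site A: residuals A 138.6, B 17.2, C 96.3 → max 138.6 km
Site B: residuals A 50.6, B 53.3, C 60.2 → max 60.2 km
Site C: residuals A 142.0, B 16.9, C 95.0 → max 142.0 km
Site D: residuals A 0.0, B 0.0, C 0.0 → max 0.0 km
Site E: residuals A 22.3, B 162.0, C 119.8 → max 162.0 km
Only Site D has all residuals ≈ 0.

Site D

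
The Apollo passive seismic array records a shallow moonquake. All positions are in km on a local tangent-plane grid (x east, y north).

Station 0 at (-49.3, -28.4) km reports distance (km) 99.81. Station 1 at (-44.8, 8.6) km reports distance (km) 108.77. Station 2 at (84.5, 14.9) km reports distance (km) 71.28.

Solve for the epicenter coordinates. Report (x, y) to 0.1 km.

(48.8, -46.8)

Circle about each station: (x + 49.3)² + (y + 28.4)² = 99.81²; (x + 44.8)² + (y − 8.6)² = 108.77²; (x − 84.5)² + (y − 14.9)² = 71.28².
Subtracting pairs of circle equations eliminates x²+y² and gives linear equations (the radical axes):
9.0 x + 74.0 y = -3024.93
267.6 x + 86.6 y = 9006.41
Solving the 2×2 system: x ≈ 48.8, y ≈ -46.8 km.
Check against Station 0 (with the unrounded x, y): √((x + 49.3)²+(y + 28.4)²) = 99.82 ≈ 99.81 km. ✓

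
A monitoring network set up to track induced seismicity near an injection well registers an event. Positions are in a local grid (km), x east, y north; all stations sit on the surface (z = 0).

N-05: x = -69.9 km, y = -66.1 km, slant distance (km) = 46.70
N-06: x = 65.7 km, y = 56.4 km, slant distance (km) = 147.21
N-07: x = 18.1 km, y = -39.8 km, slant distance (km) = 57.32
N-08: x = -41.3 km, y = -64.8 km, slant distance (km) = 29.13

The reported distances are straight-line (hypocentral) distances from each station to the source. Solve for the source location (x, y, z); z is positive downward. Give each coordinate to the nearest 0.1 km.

x ≈ -33.0 km, y ≈ -50.2 km, depth ≈ 23.8 km

Each station gives a sphere (x−x_i)² + (y−y_i)² + z² = d_i² (stations at z=0).
Subtracting the N-05 sphere from N-06 and N-07: z² cancels, leaving linear equations in x and y:
271.2 x + 245.0 y = -21247.66
176.0 x + 52.6 y = -8448.26
Solving: x ≈ -33.000, y ≈ -50.197 km (keep extra digits for the depth step; rounded: -33.0, -50.2).
Then from the N-05 sphere: z² = 46.70² − (x + 69.9)² − (y + 66.1)² with x = -33.000, y = -50.197, so z ≈ 23.799 ≈ 23.8 km.
Check against N-08 (with the unrounded solution): distance 29.13 ≈ 29.13 km. ✓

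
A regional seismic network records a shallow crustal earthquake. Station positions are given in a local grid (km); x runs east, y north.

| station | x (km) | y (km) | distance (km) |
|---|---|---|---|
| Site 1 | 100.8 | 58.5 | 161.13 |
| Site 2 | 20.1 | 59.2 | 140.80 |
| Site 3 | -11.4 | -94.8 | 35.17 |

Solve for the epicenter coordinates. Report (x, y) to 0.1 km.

21.2 km east, -81.6 km north

Circle about each station: (x − 100.8)² + (y − 58.5)² = 161.13²; (x − 20.1)² + (y − 59.2)² = 140.80²; (x + 11.4)² + (y + 94.8)² = 35.17².
Subtracting pairs of circle equations eliminates x²+y² and gives linear equations (the radical axes):
-161.4 x + 1.4 y = -3536.00
-224.4 x − 306.6 y = 20260.06
Solving the 2×2 system: x ≈ 21.2, y ≈ -81.6 km.
Check against Site 1 (with the unrounded x, y): √((x − 100.8)²+(y − 58.5)²) = 161.13 ≈ 161.13 km. ✓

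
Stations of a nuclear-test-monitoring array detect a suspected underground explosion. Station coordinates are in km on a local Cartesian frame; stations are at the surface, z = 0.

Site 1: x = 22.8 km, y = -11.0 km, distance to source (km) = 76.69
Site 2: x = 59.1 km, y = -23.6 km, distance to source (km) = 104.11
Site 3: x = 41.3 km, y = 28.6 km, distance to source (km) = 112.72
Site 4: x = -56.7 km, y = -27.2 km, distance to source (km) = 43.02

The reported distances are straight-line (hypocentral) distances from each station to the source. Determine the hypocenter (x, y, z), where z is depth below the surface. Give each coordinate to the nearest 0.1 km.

x ≈ -37.0 km, y ≈ -45.1 km, depth ≈ 33.8 km

Each station gives a sphere (x−x_i)² + (y−y_i)² + z² = d_i² (stations at z=0).
Subtracting the Site 1 sphere from Site 2 and Site 3: z² cancels, leaving linear equations in x and y:
72.6 x − 25.2 y = -1548.61
37.0 x + 79.2 y = -4941.63
Solving: x ≈ -36.990, y ≈ -45.114 km (keep extra digits for the depth step; rounded: -37.0, -45.1).
Then from the Site 1 sphere: z² = 76.69² − (x − 22.8)² − (y + 11.0)² with x = -36.990, y = -45.114, so z ≈ 33.805 ≈ 33.8 km.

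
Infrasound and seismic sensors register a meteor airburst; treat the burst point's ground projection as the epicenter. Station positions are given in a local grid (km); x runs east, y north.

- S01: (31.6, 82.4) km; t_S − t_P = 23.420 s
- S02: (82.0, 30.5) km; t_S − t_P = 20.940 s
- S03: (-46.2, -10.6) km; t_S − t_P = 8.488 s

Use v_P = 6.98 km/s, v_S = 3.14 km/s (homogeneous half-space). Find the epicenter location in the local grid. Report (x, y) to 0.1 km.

Distance from S−P lag: d = Δt · v_P v_S / (v_P − v_S) = Δt · (6.98·3.14)/(6.98−3.14) ≈ 5.7076·Δt.
So d_S01 = 133.67, d_S02 = 119.52, d_S03 = 48.45 km.
Circle about each station: (x − 31.6)² + (y − 82.4)² = 133.67²; (x − 82.0)² + (y − 30.5)² = 119.52²; (x + 46.2)² + (y + 10.6)² = 48.45².
Subtracting pairs of circle equations eliminates x²+y² and gives linear equations (the radical axes):
100.8 x − 103.8 y = 3448.57
-155.6 x − 186.0 y = 9978.75
Solving the 2×2 system: x ≈ -11.3, y ≈ -44.2 km.
Check against S01 (with the unrounded x, y): √((x − 31.6)²+(y − 82.4)²) = 133.67 ≈ 133.67 km. ✓

(-11.3, -44.2)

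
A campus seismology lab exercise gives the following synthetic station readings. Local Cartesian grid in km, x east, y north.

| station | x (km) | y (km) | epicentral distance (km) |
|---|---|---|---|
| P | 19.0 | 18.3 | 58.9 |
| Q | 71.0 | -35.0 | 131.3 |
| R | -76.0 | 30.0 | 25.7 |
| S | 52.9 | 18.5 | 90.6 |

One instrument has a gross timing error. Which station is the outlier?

R

Solve using three stations at a time. Using P, Q, S (subtract circle equations pairwise → linear system) gives (x, y) ≈ (-34.1, 43.7).
Distances from that point to each station vs reported:
  P: calculated 58.8 vs reported 58.9 → residual 0.1 km
  Q: calculated 131.3 vs reported 131.3 → residual 0.0 km
  R: calculated 44.1 vs reported 25.7 → residual 18.4 km
  S: calculated 90.6 vs reported 90.6 → residual 0.0 km
P, Q, S are mutually consistent (residuals ≈ 0); R is off by 18.4 km.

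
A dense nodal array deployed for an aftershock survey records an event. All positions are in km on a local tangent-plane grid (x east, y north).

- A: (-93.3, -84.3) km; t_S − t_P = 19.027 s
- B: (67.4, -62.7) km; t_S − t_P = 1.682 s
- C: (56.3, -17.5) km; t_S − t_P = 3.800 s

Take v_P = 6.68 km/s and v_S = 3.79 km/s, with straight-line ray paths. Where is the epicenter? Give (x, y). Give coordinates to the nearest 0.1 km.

Distance from S−P lag: d = Δt · v_P v_S / (v_P − v_S) = Δt · (6.68·3.79)/(6.68−3.79) ≈ 8.7603·Δt.
So d_A = 166.68, d_B = 14.73, d_C = 33.29 km.
Circle about each station: (x + 93.3)² + (y + 84.3)² = 166.68²; (x − 67.4)² + (y + 62.7)² = 14.73²; (x − 56.3)² + (y + 17.5)² = 33.29².
Subtracting pairs of circle equations eliminates x²+y² and gives linear equations (the radical axes):
321.4 x + 43.2 y = 20227.92
299.2 x + 133.6 y = 14338.56
Solving the 2×2 system: x ≈ 69.4, y ≈ -48.1 km.
Check against A (with the unrounded x, y): √((x + 93.3)²+(y + 84.3)²) = 166.68 ≈ 166.68 km. ✓

69.4 km east, -48.1 km north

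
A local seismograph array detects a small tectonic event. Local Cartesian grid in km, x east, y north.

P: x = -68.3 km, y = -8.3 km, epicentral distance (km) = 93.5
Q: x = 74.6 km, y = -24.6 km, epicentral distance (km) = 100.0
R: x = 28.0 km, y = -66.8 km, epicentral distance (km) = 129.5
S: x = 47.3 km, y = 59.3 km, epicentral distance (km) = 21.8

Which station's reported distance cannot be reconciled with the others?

P

Solve using three stations at a time. Using Q, R, S (subtract circle equations pairwise → linear system) gives (x, y) ≈ (25.8, 62.7).
Distances from that point to each station vs reported:
  P: calculated 117.9 vs reported 93.5 → residual 24.4 km
  Q: calculated 100.0 vs reported 100.0 → residual 0.0 km
  R: calculated 129.5 vs reported 129.5 → residual 0.0 km
  S: calculated 21.8 vs reported 21.8 → residual 0.0 km
Q, R, S are mutually consistent (residuals ≈ 0); P is off by 24.4 km.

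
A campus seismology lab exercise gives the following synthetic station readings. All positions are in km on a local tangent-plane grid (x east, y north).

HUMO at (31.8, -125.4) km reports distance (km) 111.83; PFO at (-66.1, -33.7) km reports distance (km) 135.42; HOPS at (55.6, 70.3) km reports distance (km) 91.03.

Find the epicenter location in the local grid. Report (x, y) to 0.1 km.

Circle about each station: (x − 31.8)² + (y + 125.4)² = 111.83²; (x + 66.1)² + (y + 33.7)² = 135.42²; (x − 55.6)² + (y − 70.3)² = 91.03².
Subtracting the HUMO equation from the PFO and HOPS equations removes the quadratic terms:
-195.8 x + 183.4 y = -17064.13
47.6 x + 391.4 y = -4483.46
Solving the 2×2 system: x ≈ 68.6, y ≈ -19.8 km.

(68.6, -19.8)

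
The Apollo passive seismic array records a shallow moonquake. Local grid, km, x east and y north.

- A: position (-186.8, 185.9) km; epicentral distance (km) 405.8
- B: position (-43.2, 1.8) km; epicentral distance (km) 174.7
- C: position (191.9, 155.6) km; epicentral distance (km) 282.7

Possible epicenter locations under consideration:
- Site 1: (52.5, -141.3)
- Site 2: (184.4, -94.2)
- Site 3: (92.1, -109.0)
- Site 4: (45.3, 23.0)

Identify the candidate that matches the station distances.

Site 3

For each candidate, compare |candidate − station| to the reported distance:
Site 1: residuals A 0.4, B 2.5, C 45.3 → max 45.3 km
Site 2: residuals A 59.2, B 72.3, C 32.8 → max 72.3 km
Site 3: residuals A 0.1, B 0.2, C 0.1 → max 0.2 km
Site 4: residuals A 122.2, B 83.7, C 85.0 → max 122.2 km
Only Site 3 has all residuals ≈ 0.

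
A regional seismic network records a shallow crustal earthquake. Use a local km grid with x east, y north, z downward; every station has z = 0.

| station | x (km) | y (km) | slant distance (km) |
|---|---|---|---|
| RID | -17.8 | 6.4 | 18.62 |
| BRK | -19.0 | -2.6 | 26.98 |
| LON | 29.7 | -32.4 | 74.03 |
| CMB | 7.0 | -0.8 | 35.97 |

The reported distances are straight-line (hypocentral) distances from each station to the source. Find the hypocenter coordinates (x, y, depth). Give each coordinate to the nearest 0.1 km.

x ≈ -18.6 km, y ≈ 23.1 km, depth ≈ 8.2 km

Each station gives a sphere (x−x_i)² + (y−y_i)² + z² = d_i² (stations at z=0).
Subtracting the RID sphere from BRK and LON: z² cancels, leaving linear equations in x and y:
-2.4 x − 18.0 y = -371.26
95.0 x − 77.6 y = -3559.69
Solving: x ≈ -18.597, y ≈ 23.105 km (keep extra digits for the depth step; rounded: -18.6, 23.1).
Then from the RID sphere: z² = 18.62² − (x + 17.8)² − (y − 6.4)² with x = -18.597, y = 23.105, so z ≈ 8.186 ≈ 8.2 km.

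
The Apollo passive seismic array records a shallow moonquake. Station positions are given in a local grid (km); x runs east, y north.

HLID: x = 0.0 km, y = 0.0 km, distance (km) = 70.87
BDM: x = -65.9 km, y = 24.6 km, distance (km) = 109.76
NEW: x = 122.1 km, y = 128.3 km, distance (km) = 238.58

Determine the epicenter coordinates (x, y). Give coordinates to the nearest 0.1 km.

-10.4 km east, -70.1 km north

Circle about each station: x² + y² = 70.87²; (x + 65.9)² + (y − 24.6)² = 109.76²; (x − 122.1)² + (y − 128.3)² = 238.58².
Subtracting pairs of circle equations eliminates x²+y² and gives linear equations (the radical axes):
-131.8 x + 49.2 y = -2076.73
244.2 x + 256.6 y = -20528.56
Solving the 2×2 system: x ≈ -10.4, y ≈ -70.1 km.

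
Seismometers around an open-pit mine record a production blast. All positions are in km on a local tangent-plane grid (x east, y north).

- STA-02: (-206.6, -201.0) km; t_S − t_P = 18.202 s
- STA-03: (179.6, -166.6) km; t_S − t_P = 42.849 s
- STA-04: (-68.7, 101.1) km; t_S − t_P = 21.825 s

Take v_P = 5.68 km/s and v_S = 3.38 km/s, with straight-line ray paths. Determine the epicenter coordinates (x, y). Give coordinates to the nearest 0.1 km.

-160.6 km east, -56.2 km north

Distance from S−P lag: d = Δt · v_P v_S / (v_P − v_S) = Δt · (5.68·3.38)/(5.68−3.38) ≈ 8.3471·Δt.
So d_STA-02 = 151.93, d_STA-03 = 357.67, d_STA-04 = 182.18 km.
Circle about each station: (x + 206.6)² + (y + 201.0)² = 151.93²; (x − 179.6)² + (y + 166.6)² = 357.67²; (x + 68.7)² + (y − 101.1)² = 182.18².
Subtracting pairs of circle equations eliminates x²+y² and gives linear equations (the radical axes):
772.4 x + 68.8 y = -127917.94
275.8 x + 604.2 y = -78250.49
Solving the 2×2 system: x ≈ -160.6, y ≈ -56.2 km.
Check against STA-02 (with the unrounded x, y): √((x + 206.6)²+(y + 201.0)²) = 151.93 ≈ 151.93 km. ✓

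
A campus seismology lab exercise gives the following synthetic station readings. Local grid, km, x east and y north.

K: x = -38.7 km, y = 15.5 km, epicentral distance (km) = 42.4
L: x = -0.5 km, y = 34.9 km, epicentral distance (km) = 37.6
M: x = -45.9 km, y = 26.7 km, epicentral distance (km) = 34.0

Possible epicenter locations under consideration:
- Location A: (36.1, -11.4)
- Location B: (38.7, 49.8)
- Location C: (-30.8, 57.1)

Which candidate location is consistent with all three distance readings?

For each candidate, compare |candidate − station| to the reported distance:
Location A: residuals K 37.1, L 21.4, M 56.4 → max 56.4 km
Location B: residuals K 42.3, L 4.3, M 53.7 → max 53.7 km
Location C: residuals K 0.1, L 0.0, M 0.1 → max 0.1 km
Only Location C has all residuals ≈ 0.

Location C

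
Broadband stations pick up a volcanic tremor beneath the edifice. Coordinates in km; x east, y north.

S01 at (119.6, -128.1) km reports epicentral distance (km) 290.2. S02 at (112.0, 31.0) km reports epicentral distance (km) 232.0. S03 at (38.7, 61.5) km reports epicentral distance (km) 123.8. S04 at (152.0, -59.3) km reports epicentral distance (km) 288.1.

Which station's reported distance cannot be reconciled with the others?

S03

Solve using three stations at a time. Using S01, S02, S04 (subtract circle equations pairwise → linear system) gives (x, y) ≈ (-120.2, 35.7).
Distances from that point to each station vs reported:
  S01: calculated 290.4 vs reported 290.2 → residual 0.2 km
  S02: calculated 232.3 vs reported 232.0 → residual 0.3 km
  S03: calculated 161.0 vs reported 123.8 → residual 37.2 km
  S04: calculated 288.3 vs reported 288.1 → residual 0.2 km
S01, S02, S04 are mutually consistent (residuals ≈ 0); S03 is off by 37.2 km.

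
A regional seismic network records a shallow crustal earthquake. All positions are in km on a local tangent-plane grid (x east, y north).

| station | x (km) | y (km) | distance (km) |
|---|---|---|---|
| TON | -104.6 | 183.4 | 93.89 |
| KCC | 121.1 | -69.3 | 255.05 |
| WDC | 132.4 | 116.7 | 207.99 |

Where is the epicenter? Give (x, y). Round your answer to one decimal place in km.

x ≈ -74.4 km, y ≈ 94.5 km

Circle about each station: (x + 104.6)² + (y − 183.4)² = 93.89²; (x − 121.1)² + (y + 69.3)² = 255.05²; (x − 132.4)² + (y − 116.7)² = 207.99².
Subtracting pairs of circle equations eliminates x²+y² and gives linear equations (the radical axes):
451.4 x − 505.4 y = -81344.19
474.0 x − 133.4 y = -47872.58
Solving the 2×2 system: x ≈ -74.4, y ≈ 94.5 km.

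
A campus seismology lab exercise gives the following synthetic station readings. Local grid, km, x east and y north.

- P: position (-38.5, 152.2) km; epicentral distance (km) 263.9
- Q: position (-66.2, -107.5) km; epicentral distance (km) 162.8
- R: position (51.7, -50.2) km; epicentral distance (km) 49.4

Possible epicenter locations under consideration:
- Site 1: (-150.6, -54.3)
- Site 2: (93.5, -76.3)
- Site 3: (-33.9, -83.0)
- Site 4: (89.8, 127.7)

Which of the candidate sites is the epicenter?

Site 2

For each candidate, compare |candidate − station| to the reported distance:
Site 1: residuals P 28.9, Q 63.0, R 152.9 → max 152.9 km
Site 2: residuals P 0.0, Q 0.1, R 0.1 → max 0.1 km
Site 3: residuals P 28.7, Q 122.3, R 42.3 → max 122.3 km
Site 4: residuals P 133.3, Q 119.4, R 132.5 → max 133.3 km
Only Site 2 has all residuals ≈ 0.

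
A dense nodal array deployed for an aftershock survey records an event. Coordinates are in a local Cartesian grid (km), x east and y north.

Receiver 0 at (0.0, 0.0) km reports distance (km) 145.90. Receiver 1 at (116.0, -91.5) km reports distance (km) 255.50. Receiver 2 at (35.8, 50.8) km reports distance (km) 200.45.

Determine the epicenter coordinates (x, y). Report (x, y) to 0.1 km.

(-136.4, -51.8)

Circle about each station: x² + y² = 145.90²; (x − 116.0)² + (y + 91.5)² = 255.50²; (x − 35.8)² + (y − 50.8)² = 200.45².
Subtracting the Receiver 0 equation from the Receiver 1 and Receiver 2 equations removes the quadratic terms:
232.0 x − 183.0 y = -22165.19
71.6 x + 101.6 y = -15031.11
Solving the 2×2 system: x ≈ -136.4, y ≈ -51.8 km.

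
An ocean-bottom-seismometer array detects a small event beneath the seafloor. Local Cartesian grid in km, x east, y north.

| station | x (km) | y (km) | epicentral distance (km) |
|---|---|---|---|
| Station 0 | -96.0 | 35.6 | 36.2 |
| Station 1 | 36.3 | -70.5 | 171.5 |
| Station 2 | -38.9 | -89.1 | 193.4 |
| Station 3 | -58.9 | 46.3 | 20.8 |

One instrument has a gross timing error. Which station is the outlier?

Solve using three stations at a time. Using Station 0, Station 1, Station 3 (subtract circle equations pairwise → linear system) gives (x, y) ≈ (-71.9, 62.6).
Distances from that point to each station vs reported:
  Station 0: calculated 36.2 vs reported 36.2 → residual 0.0 km
  Station 1: calculated 171.5 vs reported 171.5 → residual 0.0 km
  Station 2: calculated 155.2 vs reported 193.4 → residual 38.2 km
  Station 3: calculated 20.8 vs reported 20.8 → residual 0.0 km
Station 0, Station 1, Station 3 are mutually consistent (residuals ≈ 0); Station 2 is off by 38.2 km.

Station 2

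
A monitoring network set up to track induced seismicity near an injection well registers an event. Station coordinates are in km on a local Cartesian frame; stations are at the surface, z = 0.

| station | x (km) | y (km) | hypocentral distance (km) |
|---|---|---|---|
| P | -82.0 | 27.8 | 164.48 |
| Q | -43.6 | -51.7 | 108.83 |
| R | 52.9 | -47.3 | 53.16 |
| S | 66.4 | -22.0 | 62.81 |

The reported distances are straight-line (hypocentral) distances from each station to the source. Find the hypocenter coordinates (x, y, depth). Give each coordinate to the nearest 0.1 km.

Each station gives a sphere (x−x_i)² + (y−y_i)² + z² = d_i² (stations at z=0).
Subtracting the P sphere from Q and R: z² cancels, leaving linear equations in x and y:
76.8 x − 159.0 y = 12286.71
269.8 x − 150.2 y = 21766.54
Solving: x ≈ 51.507, y ≈ -52.396 km (keep extra digits for the depth step; rounded: 51.5, -52.4).
Then from the P sphere: z² = 164.48² − (x + 82.0)² − (y − 27.8)² with x = 51.507, y = -52.396, so z ≈ 52.898 ≈ 52.9 km.
Check against S (with the unrounded solution): distance 62.80 ≈ 62.81 km. ✓

(51.5, -52.4, 52.9)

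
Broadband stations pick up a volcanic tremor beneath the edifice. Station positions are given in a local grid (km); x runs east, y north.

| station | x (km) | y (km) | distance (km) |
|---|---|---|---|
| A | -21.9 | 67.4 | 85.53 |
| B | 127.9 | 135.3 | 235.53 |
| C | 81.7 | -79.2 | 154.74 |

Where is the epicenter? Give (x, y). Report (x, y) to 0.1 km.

Circle about each station: (x + 21.9)² + (y − 67.4)² = 85.53²; (x − 127.9)² + (y − 135.3)² = 235.53²; (x − 81.7)² + (y + 79.2)² = 154.74².
Subtracting the A equation from the B and C equations removes the quadratic terms:
299.6 x + 135.8 y = -18516.87
207.2 x − 293.2 y = -8703.93
Solving the 2×2 system: x ≈ -57.0, y ≈ -10.6 km.

(-57.0, -10.6)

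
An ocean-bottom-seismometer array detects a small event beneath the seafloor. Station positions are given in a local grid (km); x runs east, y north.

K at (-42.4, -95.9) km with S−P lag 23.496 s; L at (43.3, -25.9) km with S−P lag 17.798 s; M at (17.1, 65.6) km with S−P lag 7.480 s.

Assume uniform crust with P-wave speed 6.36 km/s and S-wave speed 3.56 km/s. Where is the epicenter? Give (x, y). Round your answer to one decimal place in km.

-36.3 km east, 94.0 km north

Distance from S−P lag: d = Δt · v_P v_S / (v_P − v_S) = Δt · (6.36·3.56)/(6.36−3.56) ≈ 8.0863·Δt.
So d_K = 190.00, d_L = 143.92, d_M = 60.49 km.
Circle about each station: (x + 42.4)² + (y + 95.9)² = 190.00²; (x − 43.3)² + (y + 25.9)² = 143.92²; (x − 17.1)² + (y − 65.6)² = 60.49².
Subtracting pairs of circle equations eliminates x²+y² and gives linear equations (the radical axes):
171.4 x + 140.0 y = 6938.16
119.0 x + 323.0 y = 26042.16
Solving the 2×2 system: x ≈ -36.3, y ≈ 94.0 km.
Check against K (with the unrounded x, y): √((x + 42.4)²+(y + 95.9)²) = 190.00 ≈ 190.00 km. ✓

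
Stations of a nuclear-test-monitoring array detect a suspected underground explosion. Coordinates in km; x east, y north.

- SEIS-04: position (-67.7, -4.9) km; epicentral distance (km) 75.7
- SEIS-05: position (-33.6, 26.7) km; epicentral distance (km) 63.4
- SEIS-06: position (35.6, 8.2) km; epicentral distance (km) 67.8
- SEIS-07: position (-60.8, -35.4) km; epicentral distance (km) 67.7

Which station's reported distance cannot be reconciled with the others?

SEIS-06

Solve using three stations at a time. Using SEIS-04, SEIS-05, SEIS-07 (subtract circle equations pairwise → linear system) gives (x, y) ≈ (5.9, -23.1).
Distances from that point to each station vs reported:
  SEIS-04: calculated 75.8 vs reported 75.7 → residual 0.1 km
  SEIS-05: calculated 63.6 vs reported 63.4 → residual 0.2 km
  SEIS-06: calculated 43.1 vs reported 67.8 → residual 24.7 km
  SEIS-07: calculated 67.9 vs reported 67.7 → residual 0.2 km
SEIS-04, SEIS-05, SEIS-07 are mutually consistent (residuals ≈ 0); SEIS-06 is off by 24.7 km.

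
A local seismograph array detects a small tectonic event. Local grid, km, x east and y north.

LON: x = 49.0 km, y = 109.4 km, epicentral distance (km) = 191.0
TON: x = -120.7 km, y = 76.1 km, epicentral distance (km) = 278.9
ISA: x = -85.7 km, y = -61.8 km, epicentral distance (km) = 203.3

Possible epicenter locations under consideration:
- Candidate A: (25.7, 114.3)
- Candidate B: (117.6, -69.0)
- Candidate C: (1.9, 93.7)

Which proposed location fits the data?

Candidate B

For each candidate, compare |candidate − station| to the reported distance:
Candidate A: residuals LON 167.2, TON 127.6, ISA 5.1 → max 167.2 km
Candidate B: residuals LON 0.1, TON 0.1, ISA 0.1 → max 0.1 km
Candidate C: residuals LON 141.4, TON 155.0, ISA 24.8 → max 155.0 km
Only Candidate B has all residuals ≈ 0.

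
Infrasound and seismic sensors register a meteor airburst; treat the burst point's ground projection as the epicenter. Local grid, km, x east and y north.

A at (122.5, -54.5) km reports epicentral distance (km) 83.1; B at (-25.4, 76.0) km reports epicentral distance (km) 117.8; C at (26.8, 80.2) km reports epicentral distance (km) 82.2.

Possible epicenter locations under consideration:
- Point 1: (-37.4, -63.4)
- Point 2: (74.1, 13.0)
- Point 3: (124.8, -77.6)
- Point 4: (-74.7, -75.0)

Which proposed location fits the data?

Point 2

For each candidate, compare |candidate − station| to the reported distance:
Point 1: residuals A 77.0, B 22.1, C 75.1 → max 77.0 km
Point 2: residuals A 0.0, B 0.0, C 0.0 → max 0.0 km
Point 3: residuals A 59.9, B 97.0, C 103.6 → max 103.6 km
Point 4: residuals A 115.2, B 41.0, C 103.2 → max 115.2 km
Only Point 2 has all residuals ≈ 0.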